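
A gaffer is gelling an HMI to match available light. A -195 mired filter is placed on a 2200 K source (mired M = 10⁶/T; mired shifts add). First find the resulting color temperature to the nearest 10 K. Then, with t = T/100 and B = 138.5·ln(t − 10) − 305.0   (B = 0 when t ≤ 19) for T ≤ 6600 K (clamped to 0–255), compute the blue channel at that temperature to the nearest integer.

159

M_in = 10⁶/2200 = 454.55; M_out = 454.55 + (-195) = 259.55.
T_out = 10⁶/259.55 = 3852.9 K → 3850 K; t = 38.5.
B = 138.5·ln(38.5 − 10) − 305.0 = 138.5·ln 28.5 − 305.0 = 138.5·3.3499 − 305.0 = 158.962.
Rounded: 159.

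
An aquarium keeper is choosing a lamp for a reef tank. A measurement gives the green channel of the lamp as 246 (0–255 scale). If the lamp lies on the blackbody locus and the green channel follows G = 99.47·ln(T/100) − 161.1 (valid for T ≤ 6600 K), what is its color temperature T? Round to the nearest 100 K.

6000 K

ln t = (246 + 161.1) / 99.47 = 4.0927.
t = e^4.0927 = 59.901.
T = 100·t = 5990 K → 6000 K to the nearest 100 K.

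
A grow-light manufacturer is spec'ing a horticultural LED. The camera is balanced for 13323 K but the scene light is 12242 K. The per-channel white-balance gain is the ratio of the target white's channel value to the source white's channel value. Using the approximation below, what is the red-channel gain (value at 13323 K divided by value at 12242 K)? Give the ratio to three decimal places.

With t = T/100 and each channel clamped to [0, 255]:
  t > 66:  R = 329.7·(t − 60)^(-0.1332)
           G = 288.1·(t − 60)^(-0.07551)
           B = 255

At 12242 K (t = 122.42):
  R = 329.7·(122.42 − 60)^(-0.1332) = 329.7·62.42^(-0.1332) = 329.7·0.57658 = 190.100.
At 13323 K (t = 133.23):
  R = 329.7·(133.23 − 60)^(-0.1332) = 329.7·73.23^(-0.1332) = 329.7·0.56445 = 186.098.
Gain = 186.098 / 190.100 = 0.9790 → 0.979.

0.979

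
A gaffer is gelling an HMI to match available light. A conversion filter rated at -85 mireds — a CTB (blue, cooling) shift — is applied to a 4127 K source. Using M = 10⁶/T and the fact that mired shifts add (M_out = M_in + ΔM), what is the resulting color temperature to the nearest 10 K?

6360 K

M_in = 10⁶/4127 = 242.31 mireds.
M_out = 242.31 + (-85) = 157.31 mireds.
T_out = 10⁶/157.31 = 6357.0 K → 6360 K.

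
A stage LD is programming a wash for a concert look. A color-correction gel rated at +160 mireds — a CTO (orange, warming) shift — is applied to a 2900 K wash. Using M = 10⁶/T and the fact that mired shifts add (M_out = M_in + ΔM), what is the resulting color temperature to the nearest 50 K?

2000 K

M_in = 10⁶/2900 = 344.83 mireds.
M_out = 344.83 + (+160) = 504.83 mireds.
T_out = 10⁶/504.83 = 1980.9 K → 2000 K.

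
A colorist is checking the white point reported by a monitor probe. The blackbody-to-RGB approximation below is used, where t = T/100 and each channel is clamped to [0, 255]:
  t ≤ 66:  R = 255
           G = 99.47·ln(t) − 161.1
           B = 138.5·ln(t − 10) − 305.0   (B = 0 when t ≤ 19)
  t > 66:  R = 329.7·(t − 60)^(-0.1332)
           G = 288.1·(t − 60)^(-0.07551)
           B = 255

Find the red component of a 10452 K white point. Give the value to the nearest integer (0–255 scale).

t = 10452/100 = 104.52; the t > 66 branch applies.
R = 329.7·(104.52 − 60)^(-0.1332) = 329.7·44.52^(-0.1332) = 329.7·0.60313 = 198.853.
Rounded: 199.

199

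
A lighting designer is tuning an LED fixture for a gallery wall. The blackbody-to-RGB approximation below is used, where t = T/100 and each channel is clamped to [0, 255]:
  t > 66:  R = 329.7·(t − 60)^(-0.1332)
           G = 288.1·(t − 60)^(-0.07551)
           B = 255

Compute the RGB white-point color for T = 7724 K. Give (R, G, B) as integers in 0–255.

(226, 232, 255)

t = 7724/100 = 77.24; the t > 66 branch applies.
R = 329.7·(77.24 − 60)^(-0.1332) = 329.7·17.24^(-0.1332) = 329.7·0.68437 = 225.638.
G = 288.1·(77.24 − 60)^(-0.07551) = 288.1·17.24^(-0.07551) = 288.1·0.80655 = 232.366.
B = 255 by definition for t > 66.
Rounded: (226, 232, 255).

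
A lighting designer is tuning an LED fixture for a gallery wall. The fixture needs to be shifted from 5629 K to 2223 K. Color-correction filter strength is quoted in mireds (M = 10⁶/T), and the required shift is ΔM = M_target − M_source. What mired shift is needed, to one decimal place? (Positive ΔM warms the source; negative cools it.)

M_source = 10⁶/5629 = 177.651; M_target = 10⁶/2223 = 449.843.
ΔM = 449.843 − 177.651 = 272.191 → +272.2 mireds, a warming shift.

+272.2 mireds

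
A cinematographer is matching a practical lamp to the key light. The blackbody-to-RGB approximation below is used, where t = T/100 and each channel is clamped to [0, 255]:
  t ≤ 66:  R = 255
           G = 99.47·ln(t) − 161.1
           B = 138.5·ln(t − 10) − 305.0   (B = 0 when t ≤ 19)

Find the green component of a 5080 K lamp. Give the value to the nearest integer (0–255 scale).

t = 5080/100 = 50.8; the t ≤ 66 branch applies.
G = 99.47·ln 50.8 − 161.1 = 99.47·3.9279 − 161.1 = 229.608.
Rounded: 230.

230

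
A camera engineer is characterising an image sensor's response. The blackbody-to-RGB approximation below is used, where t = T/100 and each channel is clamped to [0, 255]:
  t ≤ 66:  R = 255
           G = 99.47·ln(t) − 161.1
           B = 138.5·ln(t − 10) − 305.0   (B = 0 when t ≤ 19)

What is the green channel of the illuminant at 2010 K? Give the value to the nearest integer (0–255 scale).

137

t = 2010/100 = 20.1; the t ≤ 66 branch applies.
G = 99.47·ln 20.1 − 161.1 = 99.47·3.0007 − 161.1 = 137.382.
Rounded: 137.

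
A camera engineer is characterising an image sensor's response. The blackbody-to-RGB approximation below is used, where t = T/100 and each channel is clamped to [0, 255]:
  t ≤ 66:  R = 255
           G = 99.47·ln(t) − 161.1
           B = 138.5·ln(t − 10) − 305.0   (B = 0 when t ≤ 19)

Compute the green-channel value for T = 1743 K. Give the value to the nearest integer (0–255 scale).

123

t = 1743/100 = 17.43; the t ≤ 66 branch applies.
G = 99.47·ln 17.43 − 161.1 = 99.47·2.8582 − 161.1 = 123.204.
Rounded: 123.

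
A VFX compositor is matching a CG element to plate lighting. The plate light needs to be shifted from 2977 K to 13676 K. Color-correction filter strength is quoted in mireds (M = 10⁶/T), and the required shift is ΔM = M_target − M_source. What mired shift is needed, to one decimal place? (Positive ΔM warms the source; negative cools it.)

-262.8 mireds

M_source = 10⁶/2977 = 335.909; M_target = 10⁶/13676 = 73.121.
ΔM = 73.121 − 335.909 = -262.788 → -262.8 mireds, a cooling shift.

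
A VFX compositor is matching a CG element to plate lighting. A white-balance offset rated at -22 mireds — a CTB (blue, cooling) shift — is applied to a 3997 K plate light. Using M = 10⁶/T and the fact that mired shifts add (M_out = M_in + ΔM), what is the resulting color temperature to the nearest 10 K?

M_in = 10⁶/3997 = 250.19 mireds.
M_out = 250.19 + (-22) = 228.19 mireds.
T_out = 10⁶/228.19 = 4382.4 K → 4380 K.

4380 K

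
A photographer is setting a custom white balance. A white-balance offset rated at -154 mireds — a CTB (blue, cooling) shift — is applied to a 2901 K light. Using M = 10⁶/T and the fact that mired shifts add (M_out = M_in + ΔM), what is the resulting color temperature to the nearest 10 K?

5240 K

M_in = 10⁶/2901 = 344.71 mireds.
M_out = 344.71 + (-154) = 190.71 mireds.
T_out = 10⁶/190.71 = 5243.6 K → 5240 K.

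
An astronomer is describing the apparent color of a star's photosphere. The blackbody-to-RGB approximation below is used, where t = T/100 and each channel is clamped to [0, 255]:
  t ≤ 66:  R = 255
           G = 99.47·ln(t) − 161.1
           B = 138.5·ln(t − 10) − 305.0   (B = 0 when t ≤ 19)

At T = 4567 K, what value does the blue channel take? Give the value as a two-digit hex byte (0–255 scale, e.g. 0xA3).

0xBE

t = 4567/100 = 45.67; the t ≤ 66 branch applies.
B = 138.5·ln(45.67 − 10) − 305.0 = 138.5·ln 35.67 − 305.0 = 138.5·3.5743 − 305.0 = 190.042.
Rounded: 190; in hex, 0xBE.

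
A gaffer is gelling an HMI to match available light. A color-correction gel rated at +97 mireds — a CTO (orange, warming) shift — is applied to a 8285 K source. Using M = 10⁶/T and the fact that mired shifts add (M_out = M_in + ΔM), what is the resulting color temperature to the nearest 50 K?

M_in = 10⁶/8285 = 120.70 mireds.
M_out = 120.70 + (+97) = 217.70 mireds.
T_out = 10⁶/217.70 = 4593.5 K → 4600 K.

4600 K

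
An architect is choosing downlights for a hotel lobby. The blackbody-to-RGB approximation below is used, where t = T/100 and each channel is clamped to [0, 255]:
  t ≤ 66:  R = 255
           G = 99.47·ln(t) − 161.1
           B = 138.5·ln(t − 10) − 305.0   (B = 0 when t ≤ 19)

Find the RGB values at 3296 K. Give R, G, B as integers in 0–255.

R=255, G=187, B=129

t = 3296/100 = 32.96; the t ≤ 66 branch applies.
R = 255 by definition for t ≤ 66.
G = 99.47·ln 32.96 − 161.1 = 99.47·3.4953 − 161.1 = 186.577.
B = 138.5·ln(32.96 − 10) − 305.0 = 138.5·ln 22.96 − 305.0 = 138.5·3.1338 − 305.0 = 129.025.
Rounded: (255, 187, 129).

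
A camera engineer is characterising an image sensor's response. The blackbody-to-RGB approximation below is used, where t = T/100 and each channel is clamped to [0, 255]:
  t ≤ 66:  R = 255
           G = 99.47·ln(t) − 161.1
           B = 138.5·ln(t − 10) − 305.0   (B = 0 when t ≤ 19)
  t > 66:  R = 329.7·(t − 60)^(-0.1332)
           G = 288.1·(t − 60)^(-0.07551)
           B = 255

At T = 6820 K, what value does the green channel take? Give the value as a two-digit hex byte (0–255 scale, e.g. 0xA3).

t = 6820/100 = 68.2; the t > 66 branch applies.
G = 288.1·(68.2 − 60)^(-0.07551) = 288.1·8.2^(-0.07551) = 288.1·0.85310 = 245.777.
Rounded: 246; in hex, 0xF6.

0xF6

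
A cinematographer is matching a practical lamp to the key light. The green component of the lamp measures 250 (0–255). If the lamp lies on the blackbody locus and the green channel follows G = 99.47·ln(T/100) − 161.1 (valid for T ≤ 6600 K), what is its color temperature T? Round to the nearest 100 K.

6200 K

ln t = (250 + 161.1) / 99.47 = 4.1329.
t = e^4.1329 = 62.359.
T = 100·t = 6236 K → 6200 K to the nearest 100 K.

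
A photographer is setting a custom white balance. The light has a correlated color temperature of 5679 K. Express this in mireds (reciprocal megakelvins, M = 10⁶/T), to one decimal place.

176.1 mireds

M = 10⁶ / 5679 = 176.087 → 176.1 mireds.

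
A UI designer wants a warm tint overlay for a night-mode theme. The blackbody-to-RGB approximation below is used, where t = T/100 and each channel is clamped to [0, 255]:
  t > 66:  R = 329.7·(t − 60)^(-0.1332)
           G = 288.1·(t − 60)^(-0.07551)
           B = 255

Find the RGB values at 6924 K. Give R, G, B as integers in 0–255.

t = 6924/100 = 69.24; the t > 66 branch applies.
R = 329.7·(69.24 − 60)^(-0.1332) = 329.7·9.24^(-0.1332) = 329.7·0.74366 = 245.184.
G = 288.1·(69.24 − 60)^(-0.07551) = 288.1·9.24^(-0.07551) = 288.1·0.84544 = 243.571.
B = 255 by definition for t > 66.
Rounded: (245, 244, 255).

R=245, G=244, B=255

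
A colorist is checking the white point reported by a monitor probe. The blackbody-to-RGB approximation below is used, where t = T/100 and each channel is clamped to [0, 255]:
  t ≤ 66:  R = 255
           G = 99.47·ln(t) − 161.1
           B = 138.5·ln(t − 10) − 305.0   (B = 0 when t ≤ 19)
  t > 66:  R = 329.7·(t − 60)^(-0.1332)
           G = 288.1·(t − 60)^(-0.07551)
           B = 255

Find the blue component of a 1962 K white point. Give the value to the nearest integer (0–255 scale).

9

t = 1962/100 = 19.62; the t ≤ 66 branch applies.
B = 138.5·ln(19.62 − 10) − 305.0 = 138.5·ln 9.62 − 305.0 = 138.5·2.2638 − 305.0 = 8.542.
Rounded: 9.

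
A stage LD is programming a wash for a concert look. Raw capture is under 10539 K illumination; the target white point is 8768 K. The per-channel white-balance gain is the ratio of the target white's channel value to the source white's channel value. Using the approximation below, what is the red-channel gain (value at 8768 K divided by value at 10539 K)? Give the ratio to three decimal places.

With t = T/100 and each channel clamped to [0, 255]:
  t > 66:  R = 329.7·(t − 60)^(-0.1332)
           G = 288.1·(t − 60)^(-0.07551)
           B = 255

At 10539 K (t = 105.39):
  R = 329.7·(105.39 − 60)^(-0.1332) = 329.7·45.39^(-0.1332) = 329.7·0.60158 = 198.341.
At 8768 K (t = 87.68):
  R = 329.7·(87.68 − 60)^(-0.1332) = 329.7·27.68^(-0.1332) = 329.7·0.64254 = 211.847.
Gain = 211.847 / 198.341 = 1.0681 → 1.068.

1.068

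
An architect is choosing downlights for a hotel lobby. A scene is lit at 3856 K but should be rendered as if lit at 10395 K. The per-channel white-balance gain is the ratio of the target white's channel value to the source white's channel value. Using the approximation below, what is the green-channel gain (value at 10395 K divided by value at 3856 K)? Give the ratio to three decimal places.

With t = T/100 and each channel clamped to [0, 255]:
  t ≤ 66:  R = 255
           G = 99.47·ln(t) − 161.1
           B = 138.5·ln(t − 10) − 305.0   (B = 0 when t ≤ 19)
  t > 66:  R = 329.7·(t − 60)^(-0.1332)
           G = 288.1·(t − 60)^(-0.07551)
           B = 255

1.071

At 3856 K (t = 38.56):
  G = 99.47·ln 38.56 − 161.1 = 99.47·3.6522 − 161.1 = 202.186.
At 10395 K (t = 103.95):
  G = 288.1·(103.95 − 60)^(-0.07551) = 288.1·43.95^(-0.07551) = 288.1·0.75152 = 216.513.
Gain = 216.513 / 202.186 = 1.0709 → 1.071.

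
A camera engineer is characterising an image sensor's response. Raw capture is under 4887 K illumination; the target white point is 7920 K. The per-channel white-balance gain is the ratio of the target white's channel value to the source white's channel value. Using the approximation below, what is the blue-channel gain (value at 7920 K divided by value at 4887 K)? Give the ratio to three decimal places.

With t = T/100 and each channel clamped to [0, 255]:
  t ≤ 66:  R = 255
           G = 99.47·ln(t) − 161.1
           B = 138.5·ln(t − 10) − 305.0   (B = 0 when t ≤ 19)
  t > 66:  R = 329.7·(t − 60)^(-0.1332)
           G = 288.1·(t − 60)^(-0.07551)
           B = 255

At 4887 K (t = 48.87):
  B = 138.5·ln(48.87 − 10) − 305.0 = 138.5·ln 38.87 − 305.0 = 138.5·3.6602 − 305.0 = 201.941.
At 7920 K (t = 79.2):
  B = 255 by definition for t > 66.
Gain = 255.000 / 201.941 = 1.2627 → 1.263.

1.263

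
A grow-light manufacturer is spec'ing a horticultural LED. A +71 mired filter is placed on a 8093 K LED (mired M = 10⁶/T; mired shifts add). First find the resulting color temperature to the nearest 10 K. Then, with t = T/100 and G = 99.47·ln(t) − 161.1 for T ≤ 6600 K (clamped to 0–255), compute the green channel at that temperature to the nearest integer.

231

M_in = 10⁶/8093 = 123.56; M_out = 123.56 + (+71) = 194.56.
T_out = 10⁶/194.56 = 5139.7 K → 5140 K; t = 51.4.
G = 99.47·ln 51.4 − 161.1 = 99.47·3.9396 − 161.1 = 230.776.
Rounded: 231.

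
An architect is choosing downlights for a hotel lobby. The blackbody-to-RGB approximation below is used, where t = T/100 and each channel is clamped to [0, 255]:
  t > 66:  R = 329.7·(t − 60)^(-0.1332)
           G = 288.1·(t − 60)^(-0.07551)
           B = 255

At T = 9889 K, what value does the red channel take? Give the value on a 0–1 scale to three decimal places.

0.794

t = 9889/100 = 98.89; the t > 66 branch applies.
R = 329.7·(98.89 − 60)^(-0.1332) = 329.7·38.89^(-0.1332) = 329.7·0.61409 = 202.466.
On a 0–1 scale: 202.466/255 = 0.7940 → 0.794.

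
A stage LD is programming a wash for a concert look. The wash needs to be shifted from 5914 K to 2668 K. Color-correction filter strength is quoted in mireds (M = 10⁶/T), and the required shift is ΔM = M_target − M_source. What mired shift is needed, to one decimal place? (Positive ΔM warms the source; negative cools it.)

+205.7 mireds

M_source = 10⁶/5914 = 169.090; M_target = 10⁶/2668 = 374.813.
ΔM = 374.813 − 169.090 = 205.722 → +205.7 mireds, a warming shift.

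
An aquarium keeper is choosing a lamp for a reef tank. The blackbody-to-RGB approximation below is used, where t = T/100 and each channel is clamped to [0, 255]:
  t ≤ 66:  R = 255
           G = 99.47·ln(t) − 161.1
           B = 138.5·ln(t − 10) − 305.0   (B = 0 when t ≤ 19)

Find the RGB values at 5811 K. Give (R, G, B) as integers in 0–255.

(255, 243, 231)

t = 5811/100 = 58.11; the t ≤ 66 branch applies.
R = 255 by definition for t ≤ 66.
G = 99.47·ln 58.11 − 161.1 = 99.47·4.0623 − 161.1 = 242.981.
B = 138.5·ln(58.11 − 10) − 305.0 = 138.5·ln 48.11 − 305.0 = 138.5·3.8735 − 305.0 = 231.478.
Rounded: (255, 243, 231).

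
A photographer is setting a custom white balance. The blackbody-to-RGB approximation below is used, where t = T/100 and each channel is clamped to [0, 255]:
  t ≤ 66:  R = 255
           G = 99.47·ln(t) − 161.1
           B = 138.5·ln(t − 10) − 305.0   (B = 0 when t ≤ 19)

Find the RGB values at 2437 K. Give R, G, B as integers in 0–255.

R=255, G=157, B=64

t = 2437/100 = 24.37; the t ≤ 66 branch applies.
R = 255 by definition for t ≤ 66.
G = 99.47·ln 24.37 − 161.1 = 99.47·3.1934 − 161.1 = 156.543.
B = 138.5·ln(24.37 − 10) − 305.0 = 138.5·ln 14.37 − 305.0 = 138.5·2.6651 − 305.0 = 64.122.
Rounded: (255, 157, 64).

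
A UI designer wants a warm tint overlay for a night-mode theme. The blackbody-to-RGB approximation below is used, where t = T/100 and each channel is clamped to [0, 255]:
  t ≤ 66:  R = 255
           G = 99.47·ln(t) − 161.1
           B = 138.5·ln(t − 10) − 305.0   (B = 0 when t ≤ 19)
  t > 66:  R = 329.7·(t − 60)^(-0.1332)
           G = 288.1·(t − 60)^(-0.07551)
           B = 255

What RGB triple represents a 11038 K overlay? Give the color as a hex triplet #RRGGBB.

#C4D6FF

t = 11038/100 = 110.38; the t > 66 branch applies.
R = 329.7·(110.38 − 60)^(-0.1332) = 329.7·50.38^(-0.1332) = 329.7·0.59328 = 195.604.
G = 288.1·(110.38 − 60)^(-0.07551) = 288.1·50.38^(-0.07551) = 288.1·0.74381 = 214.292.
B = 255 by definition for t > 66.
Rounded: (196, 214, 255).
In hex: #C4D6FF.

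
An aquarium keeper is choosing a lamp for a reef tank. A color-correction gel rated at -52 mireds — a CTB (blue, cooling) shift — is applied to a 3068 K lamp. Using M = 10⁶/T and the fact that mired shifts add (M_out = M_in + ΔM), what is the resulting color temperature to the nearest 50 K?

3650 K

M_in = 10⁶/3068 = 325.95 mireds.
M_out = 325.95 + (-52) = 273.95 mireds.
T_out = 10⁶/273.95 = 3650.4 K → 3650 K.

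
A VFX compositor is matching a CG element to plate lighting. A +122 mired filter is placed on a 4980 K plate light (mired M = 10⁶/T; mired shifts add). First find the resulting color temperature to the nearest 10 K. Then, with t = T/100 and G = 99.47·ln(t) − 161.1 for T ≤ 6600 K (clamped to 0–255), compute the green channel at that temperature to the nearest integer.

180

M_in = 10⁶/4980 = 200.80; M_out = 200.80 + (+122) = 322.80.
T_out = 10⁶/322.80 = 3097.9 K → 3100 K; t = 31.
G = 99.47·ln 31 − 161.1 = 99.47·3.4340 − 161.1 = 180.479.
Rounded: 180.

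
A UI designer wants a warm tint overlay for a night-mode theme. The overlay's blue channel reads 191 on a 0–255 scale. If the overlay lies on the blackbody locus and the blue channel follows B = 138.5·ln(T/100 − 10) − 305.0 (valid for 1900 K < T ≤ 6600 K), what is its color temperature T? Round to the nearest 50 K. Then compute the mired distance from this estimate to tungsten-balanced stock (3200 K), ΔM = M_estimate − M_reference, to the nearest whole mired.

ln(t − 10) = (191 + 305.0) / 138.5 = 3.5812.
t − 10 = e^3.5812 = 35.918, so t = 45.918.
T = 100·t = 4592 K → 4600 K to the nearest 50 K.
M_estimate = 10⁶/4600 = 217.39; M_reference = 10⁶/3200 = 312.50.
ΔM = 217.39 − 312.50 = -95.11 → -95 mireds.

-95 mireds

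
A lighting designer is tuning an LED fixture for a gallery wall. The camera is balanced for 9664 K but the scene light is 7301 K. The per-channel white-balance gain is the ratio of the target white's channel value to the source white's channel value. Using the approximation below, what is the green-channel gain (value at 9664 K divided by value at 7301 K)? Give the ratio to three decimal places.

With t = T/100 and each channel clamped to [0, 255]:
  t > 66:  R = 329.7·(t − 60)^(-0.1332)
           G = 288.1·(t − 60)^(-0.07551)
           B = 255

0.925

At 7301 K (t = 73.01):
  G = 288.1·(73.01 − 60)^(-0.07551) = 288.1·13.01^(-0.07551) = 288.1·0.82387 = 237.358.
At 9664 K (t = 96.64):
  G = 288.1·(96.64 − 60)^(-0.07551) = 288.1·36.64^(-0.07551) = 288.1·0.76191 = 219.507.
Gain = 219.507 / 237.358 = 0.9248 → 0.925.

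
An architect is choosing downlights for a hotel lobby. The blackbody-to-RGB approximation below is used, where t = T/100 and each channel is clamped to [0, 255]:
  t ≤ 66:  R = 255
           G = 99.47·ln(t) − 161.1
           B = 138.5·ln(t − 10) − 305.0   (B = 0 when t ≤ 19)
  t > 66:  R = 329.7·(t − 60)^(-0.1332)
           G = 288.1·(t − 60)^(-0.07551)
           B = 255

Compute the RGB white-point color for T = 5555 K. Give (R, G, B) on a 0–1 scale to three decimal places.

(1.000, 0.935, 0.878)

t = 5555/100 = 55.55; the t ≤ 66 branch applies.
R = 255 by definition for t ≤ 66.
G = 99.47·ln 55.55 − 161.1 = 99.47·4.0173 − 161.1 = 238.499.
B = 138.5·ln(55.55 − 10) − 305.0 = 138.5·ln 45.55 − 305.0 = 138.5·3.8188 − 305.0 = 223.905.
Dividing each by 255: (1.0000, 0.9353, 0.8781) → (1.000, 0.935, 0.878).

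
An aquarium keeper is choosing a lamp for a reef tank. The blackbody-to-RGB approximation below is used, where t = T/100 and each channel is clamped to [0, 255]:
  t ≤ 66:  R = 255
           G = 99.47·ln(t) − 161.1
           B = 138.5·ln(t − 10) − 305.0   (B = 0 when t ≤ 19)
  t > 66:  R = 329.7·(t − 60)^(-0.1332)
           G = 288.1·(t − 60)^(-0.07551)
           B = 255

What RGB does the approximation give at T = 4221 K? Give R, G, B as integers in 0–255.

R=255, G=211, B=176

t = 4221/100 = 42.21; the t ≤ 66 branch applies.
R = 255 by definition for t ≤ 66.
G = 99.47·ln 42.21 − 161.1 = 99.47·3.7427 − 161.1 = 211.182.
B = 138.5·ln(42.21 − 10) − 305.0 = 138.5·ln 32.21 − 305.0 = 138.5·3.4723 − 305.0 = 175.910.
Rounded: (255, 211, 176).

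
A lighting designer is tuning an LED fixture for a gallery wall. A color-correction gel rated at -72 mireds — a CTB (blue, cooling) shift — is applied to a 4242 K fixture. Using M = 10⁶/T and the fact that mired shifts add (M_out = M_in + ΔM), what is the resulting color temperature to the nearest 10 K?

M_in = 10⁶/4242 = 235.74 mireds.
M_out = 235.74 + (-72) = 163.74 mireds.
T_out = 10⁶/163.74 = 6107.3 K → 6110 K.

6110 K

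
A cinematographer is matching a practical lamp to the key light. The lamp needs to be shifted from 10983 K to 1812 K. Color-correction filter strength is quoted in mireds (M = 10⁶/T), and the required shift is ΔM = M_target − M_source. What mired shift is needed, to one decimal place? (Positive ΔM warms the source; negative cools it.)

+460.8 mireds

M_source = 10⁶/10983 = 91.050; M_target = 10⁶/1812 = 551.876.
ΔM = 551.876 − 91.050 = 460.827 → +460.8 mireds, a warming shift.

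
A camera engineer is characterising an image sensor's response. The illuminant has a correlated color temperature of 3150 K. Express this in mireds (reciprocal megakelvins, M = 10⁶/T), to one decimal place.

M = 10⁶ / 3150 = 317.460 → 317.5 mireds.

317.5 mireds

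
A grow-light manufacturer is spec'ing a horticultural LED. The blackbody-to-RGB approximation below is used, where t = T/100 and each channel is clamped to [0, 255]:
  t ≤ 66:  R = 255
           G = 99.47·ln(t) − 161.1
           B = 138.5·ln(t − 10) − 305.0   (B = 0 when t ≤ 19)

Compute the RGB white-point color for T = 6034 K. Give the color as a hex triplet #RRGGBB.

#FFF7EE

t = 6034/100 = 60.34; the t ≤ 66 branch applies.
R = 255 by definition for t ≤ 66.
G = 99.47·ln 60.34 − 161.1 = 99.47·4.1000 − 161.1 = 246.727.
B = 138.5·ln(60.34 − 10) − 305.0 = 138.5·ln 50.34 − 305.0 = 138.5·3.9188 − 305.0 = 237.754.
Rounded: (255, 247, 238).
In hex: #FFF7EE.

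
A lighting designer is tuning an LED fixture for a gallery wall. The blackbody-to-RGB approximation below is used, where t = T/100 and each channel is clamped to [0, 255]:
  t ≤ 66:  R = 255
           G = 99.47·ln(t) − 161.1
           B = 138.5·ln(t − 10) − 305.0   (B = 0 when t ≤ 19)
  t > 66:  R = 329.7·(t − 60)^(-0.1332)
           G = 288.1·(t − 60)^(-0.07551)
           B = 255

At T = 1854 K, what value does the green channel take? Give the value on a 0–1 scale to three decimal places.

t = 1854/100 = 18.54; the t ≤ 66 branch applies.
G = 99.47·ln 18.54 − 161.1 = 99.47·2.9199 − 161.1 = 129.345.
On a 0–1 scale: 129.345/255 = 0.5072 → 0.507.

0.507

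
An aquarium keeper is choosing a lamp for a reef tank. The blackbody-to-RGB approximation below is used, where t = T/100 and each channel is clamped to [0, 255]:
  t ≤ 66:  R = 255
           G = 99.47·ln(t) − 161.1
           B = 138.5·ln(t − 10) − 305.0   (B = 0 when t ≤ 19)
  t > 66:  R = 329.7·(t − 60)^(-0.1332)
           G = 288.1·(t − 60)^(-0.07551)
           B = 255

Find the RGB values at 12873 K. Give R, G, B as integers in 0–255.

R=188, G=209, B=255

t = 12873/100 = 128.73; the t > 66 branch applies.
R = 329.7·(128.73 − 60)^(-0.1332) = 329.7·68.73^(-0.1332) = 329.7·0.56924 = 187.677.
G = 288.1·(128.73 − 60)^(-0.07551) = 288.1·68.73^(-0.07551) = 288.1·0.72657 = 209.325.
B = 255 by definition for t > 66.
Rounded: (188, 209, 255).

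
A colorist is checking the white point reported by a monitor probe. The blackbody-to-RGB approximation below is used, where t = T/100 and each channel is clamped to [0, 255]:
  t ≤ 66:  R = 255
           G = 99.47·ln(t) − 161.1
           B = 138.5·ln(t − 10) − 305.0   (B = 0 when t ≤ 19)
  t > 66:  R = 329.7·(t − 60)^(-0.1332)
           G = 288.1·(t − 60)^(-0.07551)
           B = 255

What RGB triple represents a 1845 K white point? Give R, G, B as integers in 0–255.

R=255, G=129, B=0

t = 1845/100 = 18.45; the t ≤ 66 branch applies.
R = 255 by definition for t ≤ 66.
G = 99.47·ln 18.45 − 161.1 = 99.47·2.9151 − 161.1 = 128.861.
t = 18.45 ≤ 19, so B = 0.
Rounded: (255, 129, 0).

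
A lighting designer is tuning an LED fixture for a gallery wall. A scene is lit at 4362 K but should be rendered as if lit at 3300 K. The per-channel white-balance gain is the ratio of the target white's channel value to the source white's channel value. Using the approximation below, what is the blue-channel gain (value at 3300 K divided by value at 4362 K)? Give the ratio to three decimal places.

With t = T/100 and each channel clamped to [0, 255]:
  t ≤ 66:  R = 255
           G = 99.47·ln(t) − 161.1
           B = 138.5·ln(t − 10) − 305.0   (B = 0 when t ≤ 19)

At 4362 K (t = 43.62):
  B = 138.5·ln(43.62 − 10) − 305.0 = 138.5·ln 33.62 − 305.0 = 138.5·3.5151 − 305.0 = 181.844.
At 3300 K (t = 33):
  B = 138.5·ln(33 − 10) − 305.0 = 138.5·ln 23 − 305.0 = 138.5·3.1355 − 305.0 = 129.266.
Gain = 129.266 / 181.844 = 0.7109 → 0.711.

0.711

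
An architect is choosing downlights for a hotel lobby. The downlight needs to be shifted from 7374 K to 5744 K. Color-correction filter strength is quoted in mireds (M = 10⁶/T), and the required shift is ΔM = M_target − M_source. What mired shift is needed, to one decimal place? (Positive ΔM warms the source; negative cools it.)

+38.5 mireds

M_source = 10⁶/7374 = 135.612; M_target = 10⁶/5744 = 174.095.
ΔM = 174.095 − 135.612 = 38.483 → +38.5 mireds, a warming shift.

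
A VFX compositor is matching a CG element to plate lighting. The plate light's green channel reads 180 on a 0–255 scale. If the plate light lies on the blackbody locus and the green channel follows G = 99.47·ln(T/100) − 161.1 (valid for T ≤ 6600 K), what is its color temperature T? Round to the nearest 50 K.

ln t = (180 + 161.1) / 99.47 = 3.4292.
t = e^3.4292 = 30.851.
T = 100·t = 3085 K → 3100 K to the nearest 50 K.

3100 K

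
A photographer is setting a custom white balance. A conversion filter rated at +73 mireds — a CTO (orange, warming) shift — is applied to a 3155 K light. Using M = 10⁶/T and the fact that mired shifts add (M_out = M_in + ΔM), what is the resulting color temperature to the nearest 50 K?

2550 K

M_in = 10⁶/3155 = 316.96 mireds.
M_out = 316.96 + (+73) = 389.96 mireds.
T_out = 10⁶/389.96 = 2564.4 K → 2550 K.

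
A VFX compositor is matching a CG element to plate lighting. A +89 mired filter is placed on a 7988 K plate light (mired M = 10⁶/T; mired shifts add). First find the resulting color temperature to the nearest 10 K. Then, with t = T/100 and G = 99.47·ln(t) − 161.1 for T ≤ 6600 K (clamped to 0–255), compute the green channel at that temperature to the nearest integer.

M_in = 10⁶/7988 = 125.19; M_out = 125.19 + (+89) = 214.19.
T_out = 10⁶/214.19 = 4668.8 K → 4670 K; t = 46.7.
G = 99.47·ln 46.7 − 161.1 = 99.47·3.8437 − 161.1 = 221.237.
Rounded: 221.

221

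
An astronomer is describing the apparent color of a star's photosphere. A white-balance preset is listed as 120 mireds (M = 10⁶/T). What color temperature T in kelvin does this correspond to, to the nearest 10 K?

8330 K

T = 10⁶ / 120 = 8333.33 K → 8330 K.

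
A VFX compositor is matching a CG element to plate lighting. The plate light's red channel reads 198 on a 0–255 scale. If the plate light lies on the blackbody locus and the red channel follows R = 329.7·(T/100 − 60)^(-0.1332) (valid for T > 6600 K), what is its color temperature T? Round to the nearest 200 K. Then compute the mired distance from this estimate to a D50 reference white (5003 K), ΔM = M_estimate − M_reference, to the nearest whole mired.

-106 mireds

(t − 60)^(-0.1332) = 198/329.7 = 0.60055.
t − 60 = 0.60055^(1/-0.1332) = 0.60055^(-7.508) = 45.980, so t = 105.980.
T = 100·t = 10598 K → 10600 K to the nearest 200 K.
M_estimate = 10⁶/10600 = 94.34; M_reference = 10⁶/5003 = 199.88.
ΔM = 94.34 − 199.88 = -105.54 → -106 mireds.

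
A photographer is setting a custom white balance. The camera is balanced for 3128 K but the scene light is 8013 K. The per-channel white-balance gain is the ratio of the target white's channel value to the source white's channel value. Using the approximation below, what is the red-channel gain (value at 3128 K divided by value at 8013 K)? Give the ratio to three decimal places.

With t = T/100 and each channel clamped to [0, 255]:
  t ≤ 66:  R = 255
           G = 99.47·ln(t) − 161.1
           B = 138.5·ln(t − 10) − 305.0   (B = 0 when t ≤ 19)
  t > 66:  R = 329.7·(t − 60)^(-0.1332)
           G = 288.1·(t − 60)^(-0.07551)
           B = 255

1.154

At 8013 K (t = 80.13):
  R = 329.7·(80.13 − 60)^(-0.1332) = 329.7·20.13^(-0.1332) = 329.7·0.67039 = 221.028.
At 3128 K (t = 31.28):
  R = 255 by definition for t ≤ 66.
Gain = 255.000 / 221.028 = 1.1537 → 1.154.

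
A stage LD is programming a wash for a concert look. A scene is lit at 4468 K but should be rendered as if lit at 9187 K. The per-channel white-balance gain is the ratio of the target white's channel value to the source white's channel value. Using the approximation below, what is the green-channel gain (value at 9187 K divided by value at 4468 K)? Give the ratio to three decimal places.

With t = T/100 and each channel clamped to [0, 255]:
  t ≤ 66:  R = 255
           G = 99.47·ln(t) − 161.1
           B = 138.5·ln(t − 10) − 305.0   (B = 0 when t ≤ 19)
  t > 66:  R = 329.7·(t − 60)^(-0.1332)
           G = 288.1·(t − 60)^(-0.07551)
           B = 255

At 4468 K (t = 44.68):
  G = 99.47·ln 44.68 − 161.1 = 99.47·3.7995 − 161.1 = 216.839.
At 9187 K (t = 91.87):
  G = 288.1·(91.87 − 60)^(-0.07551) = 288.1·31.87^(-0.07551) = 288.1·0.76998 = 221.831.
Gain = 221.831 / 216.839 = 1.0230 → 1.023.

1.023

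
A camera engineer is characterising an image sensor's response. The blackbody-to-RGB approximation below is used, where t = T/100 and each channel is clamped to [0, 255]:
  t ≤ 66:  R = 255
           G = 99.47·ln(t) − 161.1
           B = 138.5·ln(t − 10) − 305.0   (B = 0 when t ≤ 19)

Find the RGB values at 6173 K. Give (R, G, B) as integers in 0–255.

(255, 249, 242)

t = 6173/100 = 61.73; the t ≤ 66 branch applies.
R = 255 by definition for t ≤ 66.
G = 99.47·ln 61.73 − 161.1 = 99.47·4.1228 − 161.1 = 248.992.
B = 138.5·ln(61.73 − 10) − 305.0 = 138.5·ln 51.73 − 305.0 = 138.5·3.9460 − 305.0 = 241.526.
Rounded: (255, 249, 242).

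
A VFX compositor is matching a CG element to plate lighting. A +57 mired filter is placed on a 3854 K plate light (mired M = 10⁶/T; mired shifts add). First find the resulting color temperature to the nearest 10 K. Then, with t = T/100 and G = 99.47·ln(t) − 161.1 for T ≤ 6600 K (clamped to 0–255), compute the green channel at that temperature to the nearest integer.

M_in = 10⁶/3854 = 259.47; M_out = 259.47 + (+57) = 316.47.
T_out = 10⁶/316.47 = 3159.9 K → 3160 K; t = 31.6.
G = 99.47·ln 31.6 − 161.1 = 99.47·3.4532 − 161.1 = 182.386.
Rounded: 182.

182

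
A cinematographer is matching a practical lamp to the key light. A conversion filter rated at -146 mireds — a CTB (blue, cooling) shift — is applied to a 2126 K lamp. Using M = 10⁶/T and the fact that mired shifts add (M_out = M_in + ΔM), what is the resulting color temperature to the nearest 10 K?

M_in = 10⁶/2126 = 470.37 mireds.
M_out = 470.37 + (-146) = 324.37 mireds.
T_out = 10⁶/324.37 = 3082.9 K → 3080 K.

3080 K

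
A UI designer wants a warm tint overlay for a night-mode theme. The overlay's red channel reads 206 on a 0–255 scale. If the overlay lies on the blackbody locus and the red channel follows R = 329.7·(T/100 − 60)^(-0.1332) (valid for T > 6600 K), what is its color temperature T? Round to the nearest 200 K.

9400 K

(t − 60)^(-0.1332) = 206/329.7 = 0.62481.
t − 60 = 0.62481^(1/-0.1332) = 0.62481^(-7.508) = 34.152, so t = 94.152.
T = 100·t = 9415 K → 9400 K to the nearest 200 K.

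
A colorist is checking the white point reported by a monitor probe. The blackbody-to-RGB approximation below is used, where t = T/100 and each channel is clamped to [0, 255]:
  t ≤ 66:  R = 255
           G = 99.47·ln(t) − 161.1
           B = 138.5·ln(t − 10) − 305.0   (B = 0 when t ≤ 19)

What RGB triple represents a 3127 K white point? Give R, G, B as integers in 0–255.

R=255, G=181, B=118

t = 3127/100 = 31.27; the t ≤ 66 branch applies.
R = 255 by definition for t ≤ 66.
G = 99.47·ln 31.27 − 161.1 = 99.47·3.4427 − 161.1 = 181.341.
B = 138.5·ln(31.27 − 10) − 305.0 = 138.5·ln 21.27 − 305.0 = 138.5·3.0573 − 305.0 = 118.436.
Rounded: (255, 181, 118).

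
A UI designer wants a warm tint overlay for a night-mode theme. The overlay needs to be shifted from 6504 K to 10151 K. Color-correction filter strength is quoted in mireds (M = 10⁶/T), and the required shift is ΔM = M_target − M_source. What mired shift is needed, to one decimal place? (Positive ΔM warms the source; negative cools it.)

M_source = 10⁶/6504 = 153.752; M_target = 10⁶/10151 = 98.512.
ΔM = 98.512 − 153.752 = -55.239 → -55.2 mireds, a cooling shift.

-55.2 mireds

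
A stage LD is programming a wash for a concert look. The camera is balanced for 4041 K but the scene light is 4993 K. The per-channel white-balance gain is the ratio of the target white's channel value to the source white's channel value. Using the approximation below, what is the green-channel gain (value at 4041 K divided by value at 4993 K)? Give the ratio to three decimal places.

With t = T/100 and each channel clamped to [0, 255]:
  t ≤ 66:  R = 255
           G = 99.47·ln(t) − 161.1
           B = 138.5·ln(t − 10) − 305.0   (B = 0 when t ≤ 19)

At 4993 K (t = 49.93):
  G = 99.47·ln 49.93 − 161.1 = 99.47·3.9106 − 161.1 = 227.890.
At 4041 K (t = 40.41):
  G = 99.47·ln 40.41 − 161.1 = 99.47·3.6991 − 161.1 = 206.847.
Gain = 206.847 / 227.890 = 0.9077 → 0.908.

0.908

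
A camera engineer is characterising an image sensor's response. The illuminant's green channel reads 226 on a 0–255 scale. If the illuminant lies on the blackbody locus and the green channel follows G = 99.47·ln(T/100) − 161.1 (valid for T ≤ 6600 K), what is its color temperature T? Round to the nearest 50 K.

ln t = (226 + 161.1) / 99.47 = 3.8916.
t = e^3.8916 = 48.990.
T = 100·t = 4899 K → 4900 K to the nearest 50 K.

4900 K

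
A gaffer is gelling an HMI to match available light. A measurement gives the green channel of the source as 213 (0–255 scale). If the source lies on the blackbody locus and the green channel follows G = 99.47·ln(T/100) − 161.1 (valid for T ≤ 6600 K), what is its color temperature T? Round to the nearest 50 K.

ln t = (213 + 161.1) / 99.47 = 3.7609.
t = e^3.7609 = 42.989.
T = 100·t = 4299 K → 4300 K to the nearest 50 K.

4300 K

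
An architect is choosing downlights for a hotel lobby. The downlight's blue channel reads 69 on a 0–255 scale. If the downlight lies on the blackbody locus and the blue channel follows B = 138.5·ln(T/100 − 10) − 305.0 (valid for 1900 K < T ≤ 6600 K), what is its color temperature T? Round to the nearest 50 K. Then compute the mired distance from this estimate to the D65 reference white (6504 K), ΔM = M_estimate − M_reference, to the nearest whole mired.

+246 mireds

ln(t − 10) = (69 + 305.0) / 138.5 = 2.7004.
t − 10 = e^2.7004 = 14.885, so t = 24.885.
T = 100·t = 2489 K → 2500 K to the nearest 50 K.
M_estimate = 10⁶/2500 = 400.00; M_reference = 10⁶/6504 = 153.75.
ΔM = 400.00 − 153.75 = 246.25 → +246 mireds.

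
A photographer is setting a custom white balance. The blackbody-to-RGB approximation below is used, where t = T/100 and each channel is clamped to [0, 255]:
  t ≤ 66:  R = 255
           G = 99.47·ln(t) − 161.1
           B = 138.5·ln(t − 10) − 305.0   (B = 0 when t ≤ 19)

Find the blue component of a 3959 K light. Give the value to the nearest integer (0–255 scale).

164

t = 3959/100 = 39.59; the t ≤ 66 branch applies.
B = 138.5·ln(39.59 − 10) − 305.0 = 138.5·ln 29.59 − 305.0 = 138.5·3.3874 − 305.0 = 164.160.
Rounded: 164.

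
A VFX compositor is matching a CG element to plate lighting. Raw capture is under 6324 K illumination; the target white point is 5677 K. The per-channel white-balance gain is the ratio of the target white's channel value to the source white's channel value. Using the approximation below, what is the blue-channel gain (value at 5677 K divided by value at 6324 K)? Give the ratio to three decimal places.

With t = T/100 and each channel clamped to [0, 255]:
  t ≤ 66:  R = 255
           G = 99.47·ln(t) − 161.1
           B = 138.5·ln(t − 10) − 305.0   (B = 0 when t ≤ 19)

0.927

At 6324 K (t = 63.24):
  B = 138.5·ln(63.24 − 10) − 305.0 = 138.5·ln 53.24 − 305.0 = 138.5·3.9748 − 305.0 = 245.511.
At 5677 K (t = 56.77):
  B = 138.5·ln(56.77 − 10) − 305.0 = 138.5·ln 46.77 − 305.0 = 138.5·3.8452 − 305.0 = 227.566.
Gain = 227.566 / 245.511 = 0.9269 → 0.927.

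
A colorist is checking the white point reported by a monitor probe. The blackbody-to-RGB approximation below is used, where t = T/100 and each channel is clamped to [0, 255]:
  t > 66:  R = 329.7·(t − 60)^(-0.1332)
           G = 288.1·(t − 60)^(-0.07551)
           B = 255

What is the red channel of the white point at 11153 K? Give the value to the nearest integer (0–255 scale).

195

t = 11153/100 = 111.53; the t > 66 branch applies.
R = 329.7·(111.53 − 60)^(-0.1332) = 329.7·51.53^(-0.1332) = 329.7·0.59150 = 195.017.
Rounded: 195.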